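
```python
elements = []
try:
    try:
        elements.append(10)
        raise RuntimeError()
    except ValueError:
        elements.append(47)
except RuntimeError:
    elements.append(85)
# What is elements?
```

Step-by-step execution trace:
1. Inner try: `elements.append(10)` → elements = [10].
2. `raise RuntimeError()` raises RuntimeError.
3. Inner `except ValueError` does not match RuntimeError; exception propagates to outer try.
4. Outer `except RuntimeError` matches → `elements.append(85)` → elements = [10, 85].
Result: [10, 85]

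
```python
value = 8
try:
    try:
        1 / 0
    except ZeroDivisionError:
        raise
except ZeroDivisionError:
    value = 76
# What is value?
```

Step-by-step execution trace:
1. Inner try: `1 / 0` raises ZeroDivisionError.
2. Inner `except ZeroDivisionError` matches; bare `raise` re-raises the same ZeroDivisionError.
3. Outer `except ZeroDivisionError` matches → value = 76.
Result: 76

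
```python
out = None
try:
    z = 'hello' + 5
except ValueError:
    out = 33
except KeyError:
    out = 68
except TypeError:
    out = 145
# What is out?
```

Step-by-step execution trace:
1. `z = 'hello' + 5` raises TypeError.
2. `except ValueError` does not match TypeError; skipped.
3. `except KeyError` does not match TypeError; skipped.
4. `except TypeError` matches → out = 145.
Result: 145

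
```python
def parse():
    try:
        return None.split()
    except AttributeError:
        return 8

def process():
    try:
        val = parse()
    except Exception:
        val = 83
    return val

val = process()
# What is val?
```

Step-by-step execution trace:
1. `process()` calls `parse()`.
2. In parse: `None.split()` raises AttributeError; `except AttributeError` catches it → returns 8.
3. In process: `val = parse()` → val = 8. No exception reaches process.
4. `except Exception` is skipped; process returns 8.
5. val = 8.
Result: 8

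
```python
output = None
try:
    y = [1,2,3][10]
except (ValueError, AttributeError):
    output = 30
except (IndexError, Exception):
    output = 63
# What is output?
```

Step-by-step execution trace:
1. `y = [1,2,3][10]` raises IndexError.
2. `except (ValueError, AttributeError)` does not match IndexError; skipped.
3. `except (IndexError, Exception)` matches (IndexError is in the tuple) → output = 63.
Result: 63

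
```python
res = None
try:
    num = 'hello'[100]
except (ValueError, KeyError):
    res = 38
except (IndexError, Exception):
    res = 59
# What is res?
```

Step-by-step execution trace:
1. `num = 'hello'[100]` raises IndexError.
2. `except (ValueError, KeyError)` does not match IndexError; skipped.
3. `except (IndexError, Exception)` matches (IndexError is in the tuple) → res = 59.
Result: 59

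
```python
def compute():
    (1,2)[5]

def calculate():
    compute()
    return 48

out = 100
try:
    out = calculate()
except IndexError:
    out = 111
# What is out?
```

Step-by-step execution trace:
1. out starts at 100.
2. try: `calculate()` calls `compute()`.
3. `compute()` evaluates `(1,2)[5]`, which raises IndexError; it propagates through calculate (uncaught).
4. `return 48` in calculate is not reached; the assignment to out does not complete.
5. `except IndexError` matches → out = 111.
Result: 111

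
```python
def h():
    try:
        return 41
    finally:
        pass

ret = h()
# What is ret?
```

Step-by-step execution trace:
1. `h()` enters try: `return 41` sets pending return value 41.
2. Before returning, `finally: pass` runs (no effect).
3. h() returns 41 → ret = 41.
Result: 41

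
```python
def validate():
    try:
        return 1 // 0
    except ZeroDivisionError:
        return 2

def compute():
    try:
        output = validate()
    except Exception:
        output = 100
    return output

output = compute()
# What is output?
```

Step-by-step execution trace:
1. `compute()` calls `validate()`.
2. In validate: `1 // 0` raises ZeroDivisionError; `except ZeroDivisionError` catches it → returns 2.
3. In compute: `output = validate()` → output = 2. No exception reaches compute.
4. `except Exception` is skipped; compute returns 2.
5. output = 2.
Result: 2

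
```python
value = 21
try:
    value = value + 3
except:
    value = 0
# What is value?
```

Step-by-step execution trace:
1. value starts at 21.
2. try: `value = value + 3` → value = 24. No exception raised.
3. `except` is skipped.
Result: 24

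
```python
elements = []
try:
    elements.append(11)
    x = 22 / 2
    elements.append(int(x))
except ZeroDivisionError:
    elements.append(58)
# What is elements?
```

Step-by-step execution trace:
1. try: `elements.append(11)` → elements = [11].
2. `x = 22 / 2` → x = 11.0. No exception raised.
3. `elements.append(int(x))` → elements = [11, 11].
4. `except ZeroDivisionError` is skipped (no exception was raised).
Result: [11, 11]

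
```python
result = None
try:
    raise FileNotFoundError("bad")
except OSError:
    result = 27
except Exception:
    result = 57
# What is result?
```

Step-by-step execution trace:
1. `raise FileNotFoundError(...)` raises FileNotFoundError.
2. `except OSError` matches (FileNotFoundError is a subclass of OSError) → result = 27.
3. `except Exception` is not reached.
Result: 27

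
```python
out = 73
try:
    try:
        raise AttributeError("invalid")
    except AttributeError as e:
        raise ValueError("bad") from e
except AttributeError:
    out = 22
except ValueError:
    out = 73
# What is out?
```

Step-by-step execution trace:
1. Inner try raises AttributeError; inner `except AttributeError as e` catches it.
2. `raise ValueError(...) from e` raises ValueError (AttributeError is attached as __cause__, but only ValueError is active).
3. Outer `except AttributeError` does not match ValueError; skipped.
4. Outer `except ValueError` matches → out = 73.
Result: 73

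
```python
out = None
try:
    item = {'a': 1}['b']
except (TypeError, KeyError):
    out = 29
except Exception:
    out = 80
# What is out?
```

Step-by-step execution trace:
1. `item = {'a': 1}['b']` raises KeyError.
2. `except (TypeError, KeyError)` matches (KeyError is in the tuple) → out = 29.
3. `except Exception` is not reached.
Result: 29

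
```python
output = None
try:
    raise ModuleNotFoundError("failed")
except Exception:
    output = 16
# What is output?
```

Step-by-step execution trace:
1. `raise ModuleNotFoundError(...)` raises ModuleNotFoundError.
2. `except Exception` matches (ModuleNotFoundError is a subclass of Exception) → output = 16.
Result: 16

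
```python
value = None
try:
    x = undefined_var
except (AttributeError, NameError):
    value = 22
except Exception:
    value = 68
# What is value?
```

Step-by-step execution trace:
1. `x = undefined_var` raises NameError.
2. `except (AttributeError, NameError)` matches (NameError is in the tuple) → value = 22.
3. `except Exception` is not reached.
Result: 22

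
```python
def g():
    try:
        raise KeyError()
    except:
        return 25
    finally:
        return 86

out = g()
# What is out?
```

Step-by-step execution trace:
1. `g()` enters try: `raise KeyError()` raises KeyError.
2. bare `except` matches → `return 25` sets pending return value 25.
3. Before returning, `finally: return 86` runs and overrides the pending return.
4. g() returns 86 → out = 86.
Result: 86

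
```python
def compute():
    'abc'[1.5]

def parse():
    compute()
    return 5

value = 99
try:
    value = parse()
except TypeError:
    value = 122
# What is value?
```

Step-by-step execution trace:
1. value starts at 99.
2. try: `parse()` calls `compute()`.
3. `compute()` evaluates `'abc'[1.5]`, which raises TypeError; it propagates through parse (uncaught).
4. `return 5` in parse is not reached; the assignment to value does not complete.
5. `except TypeError` matches → value = 122.
Result: 122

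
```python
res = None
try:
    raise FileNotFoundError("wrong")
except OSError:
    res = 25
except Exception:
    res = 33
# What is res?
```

Step-by-step execution trace:
1. `raise FileNotFoundError(...)` raises FileNotFoundError.
2. `except OSError` matches (FileNotFoundError is a subclass of OSError) → res = 25.
3. `except Exception` is not reached.
Result: 25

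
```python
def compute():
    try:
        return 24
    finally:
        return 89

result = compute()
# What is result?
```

Step-by-step execution trace:
1. `compute()` enters try: `return 24` sets pending return value 24.
2. Before returning, `finally: return 89` runs and overrides the pending return.
3. compute() returns 89 → result = 89.
Result: 89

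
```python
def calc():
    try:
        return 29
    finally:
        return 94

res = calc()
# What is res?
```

Step-by-step execution trace:
1. `calc()` enters try: `return 29` sets pending return value 29.
2. Before returning, `finally: return 94` runs and overrides the pending return.
3. calc() returns 94 → res = 94.
Result: 94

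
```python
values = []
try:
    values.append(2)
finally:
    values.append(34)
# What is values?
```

Step-by-step execution trace:
1. try: `values.append(2)` → values = [2].
2. The try body completes without raising.
3. finally always runs: `values.append(34)` → values = [2, 34].
Result: [2, 34]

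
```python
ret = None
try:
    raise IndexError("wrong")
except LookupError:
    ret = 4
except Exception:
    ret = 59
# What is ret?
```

Step-by-step execution trace:
1. `raise IndexError(...)` raises IndexError.
2. `except LookupError` matches (IndexError is a subclass of LookupError) → ret = 4.
3. `except Exception` is not reached.
Result: 4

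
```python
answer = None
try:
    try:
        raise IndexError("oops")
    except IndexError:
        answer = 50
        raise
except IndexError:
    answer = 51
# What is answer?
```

Step-by-step execution trace:
1. Inner try: `raise IndexError("oops")` raises IndexError.
2. Inner `except IndexError` matches → answer = 50.
3. bare `raise` re-raises the same IndexError.
4. Outer `except IndexError` matches → answer = 51.
Result: 51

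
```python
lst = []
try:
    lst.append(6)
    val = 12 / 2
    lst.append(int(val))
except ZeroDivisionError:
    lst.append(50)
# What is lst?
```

Step-by-step execution trace:
1. try: `lst.append(6)` → lst = [6].
2. `val = 12 / 2` → val = 6.0. No exception raised.
3. `lst.append(int(val))` → lst = [6, 6].
4. `except ZeroDivisionError` is skipped (no exception was raised).
Result: [6, 6]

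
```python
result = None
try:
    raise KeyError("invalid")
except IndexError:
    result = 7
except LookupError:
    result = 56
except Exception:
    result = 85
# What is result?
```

Step-by-step execution trace:
1. `raise KeyError(...)` raises KeyError.
2. `except IndexError` does not match (KeyError is not a subclass of IndexError); skipped.
3. `except LookupError` matches (KeyError is a subclass of LookupError) → result = 56.
4. `except Exception` is not reached.
Result: 56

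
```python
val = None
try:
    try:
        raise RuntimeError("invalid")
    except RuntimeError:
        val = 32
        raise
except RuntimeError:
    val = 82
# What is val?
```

Step-by-step execution trace:
1. Inner try: `raise RuntimeError("invalid")` raises RuntimeError.
2. Inner `except RuntimeError` matches → val = 32.
3. bare `raise` re-raises the same RuntimeError.
4. Outer `except RuntimeError` matches → val = 82.
Result: 82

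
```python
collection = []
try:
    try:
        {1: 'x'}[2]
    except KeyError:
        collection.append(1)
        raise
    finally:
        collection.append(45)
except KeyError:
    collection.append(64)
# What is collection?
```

Step-by-step execution trace:
1. Inner try: `{1: 'x'}[2]` raises KeyError.
2. Inner `except KeyError` matches → `collection.append(1)` → collection = [1].
3. bare `raise` re-raises KeyError.
4. Inner `finally` runs during unwinding: `collection.append(45)` → collection = [1, 45].
5. Outer `except KeyError` matches → `collection.append(64)` → collection = [1, 45, 64].
Result: [1, 45, 64]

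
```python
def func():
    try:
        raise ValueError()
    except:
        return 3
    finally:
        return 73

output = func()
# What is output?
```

Step-by-step execution trace:
1. `func()` enters try: `raise ValueError()` raises ValueError.
2. bare `except` matches → `return 3` sets pending return value 3.
3. Before returning, `finally: return 73` runs and overrides the pending return.
4. func() returns 73 → output = 73.
Result: 73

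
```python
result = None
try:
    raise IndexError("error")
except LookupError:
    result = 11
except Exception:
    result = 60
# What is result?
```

Step-by-step execution trace:
1. `raise IndexError(...)` raises IndexError.
2. `except LookupError` matches (IndexError is a subclass of LookupError) → result = 11.
3. `except Exception` is not reached.
Result: 11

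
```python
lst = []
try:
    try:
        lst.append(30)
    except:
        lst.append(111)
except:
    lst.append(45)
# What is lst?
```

Step-by-step execution trace:
1. Inner try: `lst.append(30)` → lst = [30]. No exception raised.
2. Inner `except` is skipped.
3. Inner try completes normally; outer `except` is skipped.
Result: [30]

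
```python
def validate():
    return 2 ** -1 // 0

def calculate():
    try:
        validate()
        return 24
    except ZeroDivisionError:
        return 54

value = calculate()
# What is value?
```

Step-by-step execution trace:
1. `calculate()` calls `validate()`.
2. `validate()` evaluates `2 ** -1 // 0`, which raises ZeroDivisionError; it propagates to the caller.
3. `return 24` is not reached.
4. `except ZeroDivisionError` in calculate matches → returns 54.
5. value = 54.
Result: 54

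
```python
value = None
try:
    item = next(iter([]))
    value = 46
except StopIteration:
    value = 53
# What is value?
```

Step-by-step execution trace:
1. `item = next(iter([]))` raises StopIteration.
2. `value = 46` is not reached.
3. `except StopIteration` matches → value = 53.
Result: 53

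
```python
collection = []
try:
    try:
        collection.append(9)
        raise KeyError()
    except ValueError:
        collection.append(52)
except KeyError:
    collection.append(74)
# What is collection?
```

Step-by-step execution trace:
1. Inner try: `collection.append(9)` → collection = [9].
2. `raise KeyError()` raises KeyError.
3. Inner `except ValueError` does not match KeyError; exception propagates to outer try.
4. Outer `except KeyError` matches → `collection.append(74)` → collection = [9, 74].
Result: [9, 74]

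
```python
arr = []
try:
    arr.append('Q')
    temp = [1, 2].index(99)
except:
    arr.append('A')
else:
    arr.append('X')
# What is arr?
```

Step-by-step execution trace:
1. try: `arr.append('Q')` → arr = ['Q'].
2. `temp = [1, 2].index(99)` raises ValueError.
3. bare `except` matches → `arr.append('A')` → arr = ['Q', 'A'].
4. `else` is skipped (an exception was raised).
Result: ['Q', 'A']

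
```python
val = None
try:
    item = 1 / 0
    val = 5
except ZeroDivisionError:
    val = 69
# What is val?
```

Step-by-step execution trace:
1. `item = 1 / 0` raises ZeroDivisionError.
2. `val = 5` is not reached.
3. `except ZeroDivisionError` matches → val = 69.
Result: 69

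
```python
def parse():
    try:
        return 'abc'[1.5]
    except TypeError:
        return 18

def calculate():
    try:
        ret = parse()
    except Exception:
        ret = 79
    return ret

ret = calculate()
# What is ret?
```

Step-by-step execution trace:
1. `calculate()` calls `parse()`.
2. In parse: `'abc'[1.5]` raises TypeError; `except TypeError` catches it → returns 18.
3. In calculate: `ret = parse()` → ret = 18. No exception reaches calculate.
4. `except Exception` is skipped; calculate returns 18.
5. ret = 18.
Result: 18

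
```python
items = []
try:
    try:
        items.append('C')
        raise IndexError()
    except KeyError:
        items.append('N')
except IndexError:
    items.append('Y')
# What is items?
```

Step-by-step execution trace:
1. Inner try: `items.append('C')` → items = ['C'].
2. `raise IndexError()` raises IndexError.
3. Inner `except KeyError` does not match IndexError; exception propagates to outer try.
4. Outer `except IndexError` matches → `items.append('Y')` → items = ['C', 'Y'].
Result: ['C', 'Y']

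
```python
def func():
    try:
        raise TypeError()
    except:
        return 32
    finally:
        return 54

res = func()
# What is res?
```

Step-by-step execution trace:
1. `func()` enters try: `raise TypeError()` raises TypeError.
2. bare `except` matches → `return 32` sets pending return value 32.
3. Before returning, `finally: return 54` runs and overrides the pending return.
4. func() returns 54 → res = 54.
Result: 54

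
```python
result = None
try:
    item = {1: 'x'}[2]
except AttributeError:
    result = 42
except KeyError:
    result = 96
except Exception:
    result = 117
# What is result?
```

Step-by-step execution trace:
1. `item = {1: 'x'}[2]` raises KeyError.
2. `except AttributeError` does not match KeyError; skipped.
3. `except KeyError` matches → result = 96.
4. Remaining except clauses are skipped.
Result: 96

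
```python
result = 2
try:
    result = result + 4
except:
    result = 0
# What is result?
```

Step-by-step execution trace:
1. result starts at 2.
2. try: `result = result + 4` → result = 6. No exception raised.
3. `except` is skipped.
Result: 6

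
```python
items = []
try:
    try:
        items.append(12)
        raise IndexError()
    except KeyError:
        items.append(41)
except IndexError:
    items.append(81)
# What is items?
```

Step-by-step execution trace:
1. Inner try: `items.append(12)` → items = [12].
2. `raise IndexError()` raises IndexError.
3. Inner `except KeyError` does not match IndexError; exception propagates to outer try.
4. Outer `except IndexError` matches → `items.append(81)` → items = [12, 81].
Result: [12, 81]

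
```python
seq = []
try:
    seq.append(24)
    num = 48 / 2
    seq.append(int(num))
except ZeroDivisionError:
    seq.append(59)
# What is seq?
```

Step-by-step execution trace:
1. try: `seq.append(24)` → seq = [24].
2. `num = 48 / 2` → num = 24.0. No exception raised.
3. `seq.append(int(num))` → seq = [24, 24].
4. `except ZeroDivisionError` is skipped (no exception was raised).
Result: [24, 24]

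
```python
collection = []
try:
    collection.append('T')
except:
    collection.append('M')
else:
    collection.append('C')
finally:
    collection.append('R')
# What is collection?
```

Step-by-step execution trace:
1. try: `collection.append('T')` → collection = ['T']. No exception raised.
2. `except` is skipped.
3. `else` runs: `collection.append('C')` → collection = ['T', 'C'].
4. `finally` always runs: `collection.append('R')` → collection = ['T', 'C', 'R'].
Result: ['T', 'C', 'R']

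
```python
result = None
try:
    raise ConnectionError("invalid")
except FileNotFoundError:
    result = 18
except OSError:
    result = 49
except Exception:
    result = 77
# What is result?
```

Step-by-step execution trace:
1. `raise ConnectionError(...)` raises ConnectionError.
2. `except FileNotFoundError` does not match (ConnectionError is not a subclass of FileNotFoundError); skipped.
3. `except OSError` matches (ConnectionError is a subclass of OSError) → result = 49.
4. `except Exception` is not reached.
Result: 49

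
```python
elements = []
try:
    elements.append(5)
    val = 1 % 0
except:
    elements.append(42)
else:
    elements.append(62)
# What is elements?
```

Step-by-step execution trace:
1. try: `elements.append(5)` → elements = [5].
2. `val = 1 % 0` raises ZeroDivisionError.
3. bare `except` matches → `elements.append(42)` → elements = [5, 42].
4. `else` is skipped (an exception was raised).
Result: [5, 42]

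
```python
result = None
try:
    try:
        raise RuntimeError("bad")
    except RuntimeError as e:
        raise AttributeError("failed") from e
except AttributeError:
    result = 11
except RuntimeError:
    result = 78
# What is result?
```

Step-by-step execution trace:
1. Inner try raises RuntimeError; inner `except RuntimeError as e` catches it.
2. `raise AttributeError(...) from e` raises AttributeError (RuntimeError is attached as __cause__, but only AttributeError is active).
3. Outer `except AttributeError` matches → result = 11.
4. `except RuntimeError` is not reached.
Result: 11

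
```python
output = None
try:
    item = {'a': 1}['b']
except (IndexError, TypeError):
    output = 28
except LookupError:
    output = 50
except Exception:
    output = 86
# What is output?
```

Step-by-step execution trace:
1. `item = {'a': 1}['b']` raises KeyError.
2. `except (IndexError, TypeError)` does not match KeyError; skipped.
3. `except LookupError` matches (KeyError is a subclass of LookupError) → output = 50.
4. `except Exception` is not reached.
Result: 50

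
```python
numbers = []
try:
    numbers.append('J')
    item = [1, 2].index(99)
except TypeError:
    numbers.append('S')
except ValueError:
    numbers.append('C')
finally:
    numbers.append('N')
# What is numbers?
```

Step-by-step execution trace:
1. try: `numbers.append('J')` → numbers = ['J'].
2. `item = [1, 2].index(99)` raises ValueError.
3. `except TypeError` does not match ValueError; skipped.
4. `except ValueError` matches → `numbers.append('C')` → numbers = ['J', 'C'].
5. finally always runs: `numbers.append('N')` → numbers = ['J', 'C', 'N'].
Result: ['J', 'C', 'N']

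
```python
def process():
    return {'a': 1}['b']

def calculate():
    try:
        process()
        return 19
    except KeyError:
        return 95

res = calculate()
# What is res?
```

Step-by-step execution trace:
1. `calculate()` calls `process()`.
2. `process()` evaluates `{'a': 1}['b']`, which raises KeyError; it propagates to the caller.
3. `return 19` is not reached.
4. `except KeyError` in calculate matches → returns 95.
5. res = 95.
Result: 95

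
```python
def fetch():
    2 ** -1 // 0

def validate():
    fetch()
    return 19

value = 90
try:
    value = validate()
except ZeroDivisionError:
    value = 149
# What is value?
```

Step-by-step execution trace:
1. value starts at 90.
2. try: `validate()` calls `fetch()`.
3. `fetch()` evaluates `2 ** -1 // 0`, which raises ZeroDivisionError; it propagates through validate (uncaught).
4. `return 19` in validate is not reached; the assignment to value does not complete.
5. `except ZeroDivisionError` matches → value = 149.
Result: 149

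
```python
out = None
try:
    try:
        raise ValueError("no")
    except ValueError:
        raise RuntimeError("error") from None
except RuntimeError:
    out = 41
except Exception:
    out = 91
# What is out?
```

Step-by-step execution trace:
1. Inner try raises ValueError; inner `except ValueError` catches it.
2. `raise RuntimeError(...) from None` raises RuntimeError (from None suppresses __context__, but the active exception is still RuntimeError).
3. Outer `except RuntimeError` matches → out = 41.
4. `except Exception` is not reached.
Result: 41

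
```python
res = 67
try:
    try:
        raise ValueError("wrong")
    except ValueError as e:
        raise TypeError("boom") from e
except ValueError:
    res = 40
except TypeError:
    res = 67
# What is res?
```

Step-by-step execution trace:
1. Inner try raises ValueError; inner `except ValueError as e` catches it.
2. `raise TypeError(...) from e` raises TypeError (ValueError is attached as __cause__, but only TypeError is active).
3. Outer `except ValueError` does not match TypeError; skipped.
4. Outer `except TypeError` matches → res = 67.
Result: 67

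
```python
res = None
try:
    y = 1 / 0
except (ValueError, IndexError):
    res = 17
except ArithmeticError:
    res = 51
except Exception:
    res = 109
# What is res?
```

Step-by-step execution trace:
1. `y = 1 / 0` raises ZeroDivisionError.
2. `except (ValueError, IndexError)` does not match ZeroDivisionError; skipped.
3. `except ArithmeticError` matches (ZeroDivisionError is a subclass of ArithmeticError) → res = 51.
4. `except Exception` is not reached.
Result: 51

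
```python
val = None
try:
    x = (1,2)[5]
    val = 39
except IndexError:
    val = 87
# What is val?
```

Step-by-step execution trace:
1. `x = (1,2)[5]` raises IndexError.
2. `val = 39` is not reached.
3. `except IndexError` matches → val = 87.
Result: 87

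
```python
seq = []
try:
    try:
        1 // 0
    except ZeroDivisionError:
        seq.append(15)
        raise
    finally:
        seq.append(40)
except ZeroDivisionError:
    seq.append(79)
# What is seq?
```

Step-by-step execution trace:
1. Inner try: `1 // 0` raises ZeroDivisionError.
2. Inner `except ZeroDivisionError` matches → `seq.append(15)` → seq = [15].
3. bare `raise` re-raises ZeroDivisionError.
4. Inner `finally` runs during unwinding: `seq.append(40)` → seq = [15, 40].
5. Outer `except ZeroDivisionError` matches → `seq.append(79)` → seq = [15, 40, 79].
Result: [15, 40, 79]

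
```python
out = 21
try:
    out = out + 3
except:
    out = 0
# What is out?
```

Step-by-step execution trace:
1. out starts at 21.
2. try: `out = out + 3` → out = 24. No exception raised.
3. `except` is skipped.
Result: 24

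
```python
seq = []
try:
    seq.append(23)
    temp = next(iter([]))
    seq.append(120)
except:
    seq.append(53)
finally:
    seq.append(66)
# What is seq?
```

Step-by-step execution trace:
1. try: `seq.append(23)` → seq = [23].
2. `temp = next(iter([]))` raises StopIteration; `seq.append(120)` is not reached.
3. bare `except` matches → `seq.append(53)` → seq = [23, 53].
4. finally always runs: `seq.append(66)` → seq = [23, 53, 66].
Result: [23, 53, 66]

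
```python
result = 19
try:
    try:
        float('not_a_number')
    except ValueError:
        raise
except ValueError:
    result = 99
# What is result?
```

Step-by-step execution trace:
1. Inner try: `float('not_a_number')` raises ValueError.
2. Inner `except ValueError` matches; bare `raise` re-raises the same ValueError.
3. Outer `except ValueError` matches → result = 99.
Result: 99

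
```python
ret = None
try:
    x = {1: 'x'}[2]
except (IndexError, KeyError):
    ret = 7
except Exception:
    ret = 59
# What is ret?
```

Step-by-step execution trace:
1. `x = {1: 'x'}[2]` raises KeyError.
2. `except (IndexError, KeyError)` matches (KeyError is in the tuple) → ret = 7.
3. `except Exception` is not reached.
Result: 7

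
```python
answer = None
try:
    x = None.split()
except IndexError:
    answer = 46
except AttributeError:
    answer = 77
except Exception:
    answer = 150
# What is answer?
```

Step-by-step execution trace:
1. `x = None.split()` raises AttributeError.
2. `except IndexError` does not match AttributeError; skipped.
3. `except AttributeError` matches → answer = 77.
4. Remaining except clauses are skipped.
Result: 77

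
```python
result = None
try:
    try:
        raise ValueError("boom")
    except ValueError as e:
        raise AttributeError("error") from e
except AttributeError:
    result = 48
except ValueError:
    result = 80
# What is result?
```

Step-by-step execution trace:
1. Inner try raises ValueError; inner `except ValueError as e` catches it.
2. `raise AttributeError(...) from e` raises AttributeError (ValueError is attached as __cause__, but only AttributeError is active).
3. Outer `except AttributeError` matches → result = 48.
4. `except ValueError` is not reached.
Result: 48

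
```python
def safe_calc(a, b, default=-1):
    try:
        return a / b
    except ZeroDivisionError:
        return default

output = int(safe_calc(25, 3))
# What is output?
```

Step-by-step execution trace:
1. `safe_calc(25, 3)` enters try: `return 25 / 3` → returns 8.333333333333334. No exception raised.
2. `except ZeroDivisionError` is skipped.
3. `int(8.333333333333334)` → 8 → output = 8.
Result: 8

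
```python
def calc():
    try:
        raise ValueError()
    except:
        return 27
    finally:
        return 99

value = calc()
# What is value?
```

Step-by-step execution trace:
1. `calc()` enters try: `raise ValueError()` raises ValueError.
2. bare `except` matches → `return 27` sets pending return value 27.
3. Before returning, `finally: return 99` runs and overrides the pending return.
4. calc() returns 99 → value = 99.
Result: 99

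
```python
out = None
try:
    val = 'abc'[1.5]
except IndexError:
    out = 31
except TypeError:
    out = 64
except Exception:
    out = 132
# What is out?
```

Step-by-step execution trace:
1. `val = 'abc'[1.5]` raises TypeError.
2. `except IndexError` does not match TypeError; skipped.
3. `except TypeError` matches → out = 64.
4. Remaining except clauses are skipped.
Result: 64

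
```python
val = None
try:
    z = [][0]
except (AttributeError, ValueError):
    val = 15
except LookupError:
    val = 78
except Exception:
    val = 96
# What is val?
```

Step-by-step execution trace:
1. `z = [][0]` raises IndexError.
2. `except (AttributeError, ValueError)` does not match IndexError; skipped.
3. `except LookupError` matches (IndexError is a subclass of LookupError) → val = 78.
4. `except Exception` is not reached.
Result: 78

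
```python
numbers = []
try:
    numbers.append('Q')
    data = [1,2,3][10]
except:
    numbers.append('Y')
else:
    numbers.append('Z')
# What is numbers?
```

Step-by-step execution trace:
1. try: `numbers.append('Q')` → numbers = ['Q'].
2. `data = [1,2,3][10]` raises IndexError.
3. bare `except` matches → `numbers.append('Y')` → numbers = ['Q', 'Y'].
4. `else` is skipped (an exception was raised).
Result: ['Q', 'Y']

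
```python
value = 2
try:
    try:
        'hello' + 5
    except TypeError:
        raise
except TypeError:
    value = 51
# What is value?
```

Step-by-step execution trace:
1. Inner try: `'hello' + 5` raises TypeError.
2. Inner `except TypeError` matches; bare `raise` re-raises the same TypeError.
3. Outer `except TypeError` matches → value = 51.
Result: 51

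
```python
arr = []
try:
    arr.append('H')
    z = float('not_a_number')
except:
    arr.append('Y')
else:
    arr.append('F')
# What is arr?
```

Step-by-step execution trace:
1. try: `arr.append('H')` → arr = ['H'].
2. `z = float('not_a_number')` raises ValueError.
3. bare `except` matches → `arr.append('Y')` → arr = ['H', 'Y'].
4. `else` is skipped (an exception was raised).
Result: ['H', 'Y']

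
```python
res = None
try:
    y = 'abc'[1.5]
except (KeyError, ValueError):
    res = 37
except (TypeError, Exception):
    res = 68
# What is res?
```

Step-by-step execution trace:
1. `y = 'abc'[1.5]` raises TypeError.
2. `except (KeyError, ValueError)` does not match TypeError; skipped.
3. `except (TypeError, Exception)` matches (TypeError is in the tuple) → res = 68.
Result: 68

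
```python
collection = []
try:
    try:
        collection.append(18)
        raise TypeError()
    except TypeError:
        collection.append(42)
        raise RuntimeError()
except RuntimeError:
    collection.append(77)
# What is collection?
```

Step-by-step execution trace:
1. Inner try: `collection.append(18)` → collection = [18].
2. `raise TypeError()` raises TypeError.
3. Inner `except TypeError` matches → `collection.append(42)` → collection = [18, 42].
4. `raise RuntimeError()` raises RuntimeError; propagates to outer try.
5. Outer `except RuntimeError` matches → `collection.append(77)` → collection = [18, 42, 77].
Result: [18, 42, 77]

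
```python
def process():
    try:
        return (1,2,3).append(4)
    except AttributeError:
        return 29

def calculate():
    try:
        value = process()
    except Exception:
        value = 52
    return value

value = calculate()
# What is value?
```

Step-by-step execution trace:
1. `calculate()` calls `process()`.
2. In process: `(1,2,3).append(4)` raises AttributeError; `except AttributeError` catches it → returns 29.
3. In calculate: `value = process()` → value = 29. No exception reaches calculate.
4. `except Exception` is skipped; calculate returns 29.
5. value = 29.
Result: 29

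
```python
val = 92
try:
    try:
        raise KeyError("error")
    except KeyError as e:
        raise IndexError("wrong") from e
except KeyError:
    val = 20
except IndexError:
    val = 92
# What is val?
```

Step-by-step execution trace:
1. Inner try raises KeyError; inner `except KeyError as e` catches it.
2. `raise IndexError(...) from e` raises IndexError (KeyError is attached as __cause__, but only IndexError is active).
3. Outer `except KeyError` does not match IndexError; skipped.
4. Outer `except IndexError` matches → val = 92.
Result: 92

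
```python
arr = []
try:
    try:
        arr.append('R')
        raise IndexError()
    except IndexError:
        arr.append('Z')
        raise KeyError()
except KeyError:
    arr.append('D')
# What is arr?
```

Step-by-step execution trace:
1. Inner try: `arr.append('R')` → arr = ['R'].
2. `raise IndexError()` raises IndexError.
3. Inner `except IndexError` matches → `arr.append('Z')` → arr = ['R', 'Z'].
4. `raise KeyError()` raises KeyError; propagates to outer try.
5. Outer `except KeyError` matches → `arr.append('D')` → arr = ['R', 'Z', 'D'].
Result: ['R', 'Z', 'D']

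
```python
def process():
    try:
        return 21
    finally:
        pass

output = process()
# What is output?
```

Step-by-step execution trace:
1. `process()` enters try: `return 21` sets pending return value 21.
2. Before returning, `finally: pass` runs (no effect).
3. process() returns 21 → output = 21.
Result: 21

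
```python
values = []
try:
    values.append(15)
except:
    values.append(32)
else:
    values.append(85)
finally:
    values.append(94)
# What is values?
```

Step-by-step execution trace:
1. try: `values.append(15)` → values = [15]. No exception raised.
2. `except` is skipped.
3. `else` runs: `values.append(85)` → values = [15, 85].
4. `finally` always runs: `values.append(94)` → values = [15, 85, 94].
Result: [15, 85, 94]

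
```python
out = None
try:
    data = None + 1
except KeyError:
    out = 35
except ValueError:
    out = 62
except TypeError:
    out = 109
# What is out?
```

Step-by-step execution trace:
1. `data = None + 1` raises TypeError.
2. `except KeyError` does not match TypeError; skipped.
3. `except ValueError` does not match TypeError; skipped.
4. `except TypeError` matches → out = 109.
Result: 109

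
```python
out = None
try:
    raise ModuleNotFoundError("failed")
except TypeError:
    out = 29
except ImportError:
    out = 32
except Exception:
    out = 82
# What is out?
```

Step-by-step execution trace:
1. `raise ModuleNotFoundError(...)` raises ModuleNotFoundError.
2. `except TypeError` does not match (ModuleNotFoundError is not a subclass of TypeError); skipped.
3. `except ImportError` matches (ModuleNotFoundError is a subclass of ImportError) → out = 32.
4. `except Exception` is not reached.
Result: 32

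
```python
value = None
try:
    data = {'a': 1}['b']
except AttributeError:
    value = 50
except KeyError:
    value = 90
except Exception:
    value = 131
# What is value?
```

Step-by-step execution trace:
1. `data = {'a': 1}['b']` raises KeyError.
2. `except AttributeError` does not match KeyError; skipped.
3. `except KeyError` matches → value = 90.
4. Remaining except clauses are skipped.
Result: 90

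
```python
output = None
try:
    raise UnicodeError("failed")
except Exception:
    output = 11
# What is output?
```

Step-by-step execution trace:
1. `raise UnicodeError(...)` raises UnicodeError.
2. `except Exception` matches (UnicodeError is a subclass of Exception) → output = 11.
Result: 11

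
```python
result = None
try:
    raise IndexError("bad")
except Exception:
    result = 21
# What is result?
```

Step-by-step execution trace:
1. `raise IndexError(...)` raises IndexError.
2. `except Exception` matches (IndexError is a subclass of Exception) → result = 21.
Result: 21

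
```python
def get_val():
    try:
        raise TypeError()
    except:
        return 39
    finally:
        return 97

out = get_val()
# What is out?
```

Step-by-step execution trace:
1. `get_val()` enters try: `raise TypeError()` raises TypeError.
2. bare `except` matches → `return 39` sets pending return value 39.
3. Before returning, `finally: return 97` runs and overrides the pending return.
4. get_val() returns 97 → out = 97.
Result: 97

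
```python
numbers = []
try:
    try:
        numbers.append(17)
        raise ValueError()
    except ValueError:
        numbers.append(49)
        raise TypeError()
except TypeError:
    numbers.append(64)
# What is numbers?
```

Step-by-step execution trace:
1. Inner try: `numbers.append(17)` → numbers = [17].
2. `raise ValueError()` raises ValueError.
3. Inner `except ValueError` matches → `numbers.append(49)` → numbers = [17, 49].
4. `raise TypeError()` raises TypeError; propagates to outer try.
5. Outer `except TypeError` matches → `numbers.append(64)` → numbers = [17, 49, 64].
Result: [17, 49, 64]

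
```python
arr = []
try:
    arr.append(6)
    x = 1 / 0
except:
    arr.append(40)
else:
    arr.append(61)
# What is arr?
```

Step-by-step execution trace:
1. try: `arr.append(6)` → arr = [6].
2. `x = 1 / 0` raises ZeroDivisionError.
3. bare `except` matches → `arr.append(40)` → arr = [6, 40].
4. `else` is skipped (an exception was raised).
Result: [6, 40]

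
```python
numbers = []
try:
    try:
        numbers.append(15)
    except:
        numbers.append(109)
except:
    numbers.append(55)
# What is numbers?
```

Step-by-step execution trace:
1. Inner try: `numbers.append(15)` → numbers = [15]. No exception raised.
2. Inner `except` is skipped.
3. Inner try completes normally; outer `except` is skipped.
Result: [15]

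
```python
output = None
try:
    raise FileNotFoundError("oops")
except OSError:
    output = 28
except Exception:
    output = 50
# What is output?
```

Step-by-step execution trace:
1. `raise FileNotFoundError(...)` raises FileNotFoundError.
2. `except OSError` matches (FileNotFoundError is a subclass of OSError) → output = 28.
3. `except Exception` is not reached.
Result: 28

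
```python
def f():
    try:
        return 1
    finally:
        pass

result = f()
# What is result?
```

Step-by-step execution trace:
1. `f()` enters try: `return 1` sets pending return value 1.
2. Before returning, `finally: pass` runs (no effect).
3. f() returns 1 → result = 1.
Result: 1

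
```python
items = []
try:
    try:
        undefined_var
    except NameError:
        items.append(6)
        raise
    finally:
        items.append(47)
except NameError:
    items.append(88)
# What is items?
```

Step-by-step execution trace:
1. Inner try: `undefined_var` raises NameError.
2. Inner `except NameError` matches → `items.append(6)` → items = [6].
3. bare `raise` re-raises NameError.
4. Inner `finally` runs during unwinding: `items.append(47)` → items = [6, 47].
5. Outer `except NameError` matches → `items.append(88)` → items = [6, 47, 88].
Result: [6, 47, 88]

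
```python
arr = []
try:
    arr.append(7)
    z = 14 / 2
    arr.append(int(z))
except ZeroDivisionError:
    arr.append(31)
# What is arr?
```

Step-by-step execution trace:
1. try: `arr.append(7)` → arr = [7].
2. `z = 14 / 2` → z = 7.0. No exception raised.
3. `arr.append(int(z))` → arr = [7, 7].
4. `except ZeroDivisionError` is skipped (no exception was raised).
Result: [7, 7]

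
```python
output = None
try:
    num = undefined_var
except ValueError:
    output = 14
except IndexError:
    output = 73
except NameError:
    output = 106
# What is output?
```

Step-by-step execution trace:
1. `num = undefined_var` raises NameError.
2. `except ValueError` does not match NameError; skipped.
3. `except IndexError` does not match NameError; skipped.
4. `except NameError` matches → output = 106.
Result: 106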